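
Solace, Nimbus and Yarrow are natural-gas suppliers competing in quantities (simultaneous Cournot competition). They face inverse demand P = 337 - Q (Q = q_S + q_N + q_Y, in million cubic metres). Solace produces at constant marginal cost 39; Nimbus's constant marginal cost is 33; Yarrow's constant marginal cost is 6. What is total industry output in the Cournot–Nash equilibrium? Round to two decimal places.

233.25

Solace's profit: π_S = (337 - Q)q_S - (39q_S). Setting ∂π_S/∂q_S = 0: 298 - 2q_S - (q_N + q_Y) = 0.
Nimbus's profit: π_N = (337 - Q)q_N - (33q_N). Setting ∂π_N/∂q_N = 0: 304 - 2q_N - (q_S + q_Y) = 0.
Yarrow's profit: π_Y = (337 - Q)q_Y - (6q_Y). Setting ∂π_Y/∂q_Y = 0: 331 - 2q_Y - (q_S + q_N) = 0.
Adding the 3 conditions: 933 − 2Q − 2Q = 0, i.e. Q = 933/4.
Back-substituting: q_S = (298 − 933/4) = 259/4, q_N = (304 − 933/4) = 283/4, q_Y = (331 − 933/4) = 391/4.
Total output Q = 259/4 + 283/4 + 391/4 = 933/4.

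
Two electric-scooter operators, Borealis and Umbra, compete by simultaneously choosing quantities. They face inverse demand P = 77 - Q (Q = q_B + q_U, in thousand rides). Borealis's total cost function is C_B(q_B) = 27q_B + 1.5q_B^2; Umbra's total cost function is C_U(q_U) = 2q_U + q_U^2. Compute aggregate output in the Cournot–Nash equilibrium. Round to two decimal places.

23.68

Borealis's profit: π_B = (77 - Q)q_B - (27q_B + (3/2)q_B²). Setting ∂π_B/∂q_B = 0: 50 - 5q_B - (q_U) = 0.
Umbra's profit: π_U = (77 - Q)q_U - (2q_U + q_U²). Setting ∂π_U/∂q_U = 0: 75 - 4q_U - (q_B) = 0.
Rearranging gives the reaction functions q_B = (50 - q_U)/5 and q_U = (75 - q_B)/4.
Substituting one into the other gives q_B = 125/19 and q_U = 325/19.
Total output Q = 125/19 + 325/19 = 450/19.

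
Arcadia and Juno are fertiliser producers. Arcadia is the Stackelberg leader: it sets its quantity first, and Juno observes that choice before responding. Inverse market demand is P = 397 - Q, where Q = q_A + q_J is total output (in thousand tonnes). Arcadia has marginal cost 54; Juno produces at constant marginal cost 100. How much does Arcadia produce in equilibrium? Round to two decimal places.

The follower Juno best-responds to any q_A: π_J = (397 - Q)q_J - 100q_J.
∂π_J/∂q_J = 297 - q_A - 2q_J = 0 gives the reaction function q_J = (297 - q_A)/2.
The leader anticipates this reaction. Substituting into P = 397 - Q gives P = 497/2 - (1/2)q_A, so π_A = (497/2 - (1/2)q_A)q_A - 54q_A.
The leader's first-order condition 389/2 - q_A = 0 yields q_A = 389/2.
Then q_J = (297 - 389/2)/2 = 205/4.

194.50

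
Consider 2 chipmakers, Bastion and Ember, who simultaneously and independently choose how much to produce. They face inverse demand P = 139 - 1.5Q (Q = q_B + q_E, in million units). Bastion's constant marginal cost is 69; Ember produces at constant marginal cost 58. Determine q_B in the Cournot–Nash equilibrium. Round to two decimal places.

Bastion's profit: π_B = (139 - 1.5Q)q_B - (69q_B). Setting ∂π_B/∂q_B = 0: 70 - 3q_B - (3/2)(q_E) = 0.
Ember's profit: π_E = (139 - 1.5Q)q_E - (58q_E). Setting ∂π_E/∂q_E = 0: 81 - 3q_E - (3/2)(q_B) = 0.
Rearranging gives the reaction functions q_B = (70 - (3/2)q_E)/3 and q_E = (81 - (3/2)q_B)/3.
Substituting one into the other gives q_B = 118/9 and q_E = 184/9.

13.11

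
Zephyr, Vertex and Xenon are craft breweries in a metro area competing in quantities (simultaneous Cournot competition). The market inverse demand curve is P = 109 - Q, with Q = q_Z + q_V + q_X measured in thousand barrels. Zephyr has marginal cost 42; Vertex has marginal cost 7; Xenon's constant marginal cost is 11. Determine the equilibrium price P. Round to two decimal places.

Zephyr's profit: π_Z = (109 - Q)q_Z - (42q_Z). Setting ∂π_Z/∂q_Z = 0: 67 - 2q_Z - (q_V + q_X) = 0.
Vertex's profit: π_V = (109 - Q)q_V - (7q_V). Setting ∂π_V/∂q_V = 0: 102 - 2q_V - (q_Z + q_X) = 0.
Xenon's first-order condition: 98 - 2q_X - (q_Z + q_V) = 0.
Summing all 3 equations gives 267 − 4Q = 0, hence Q = 267/4.
Back-substituting: q_Z = (67 − 267/4) = 1/4, q_V = (102 − 267/4) = 141/4, q_X = (98 − 267/4) = 125/4.
Total output Q = 267/4, so price P = 109 - 267/4 = 169/4.

42.25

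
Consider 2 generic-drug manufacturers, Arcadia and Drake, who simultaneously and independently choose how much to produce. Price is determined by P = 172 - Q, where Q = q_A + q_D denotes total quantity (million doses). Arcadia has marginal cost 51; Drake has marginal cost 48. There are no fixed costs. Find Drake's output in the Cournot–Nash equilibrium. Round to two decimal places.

42.33

Arcadia's profit: π_A = (172 - Q)q_A - (51q_A). Setting ∂π_A/∂q_A = 0: 121 - 2q_A - (q_D) = 0.
Drake's profit: π_D = (172 - Q)q_D - (48q_D). Setting ∂π_D/∂q_D = 0: 124 - 2q_D - (q_A) = 0.
Best responses: q_A = (121 - q_D)/2, q_D = (124 - q_A)/2.
Solving the pair: q_A = 118/3, q_D = 127/3.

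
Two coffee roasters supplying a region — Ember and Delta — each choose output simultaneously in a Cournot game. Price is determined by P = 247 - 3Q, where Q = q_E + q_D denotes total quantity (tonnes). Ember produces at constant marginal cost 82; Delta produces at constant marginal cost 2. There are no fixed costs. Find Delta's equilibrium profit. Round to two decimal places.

Ember's profit: π_E = (247 - 3Q)q_E - (82q_E). Setting ∂π_E/∂q_E = 0: 165 - 6q_E - 3(q_D) = 0.
Delta's first-order condition: 245 - 6q_D - 3(q_E) = 0.
Best responses: q_E = (165 - 3q_D)/6, q_D = (245 - 3q_E)/6.
Solving the pair: q_E = 85/9, q_D = 325/9.
Price P = 247 - 3·(410/9) = 331/3.
Delta's profit: (331/3 - 2)·(325/9) = 3912.0370.

3912.04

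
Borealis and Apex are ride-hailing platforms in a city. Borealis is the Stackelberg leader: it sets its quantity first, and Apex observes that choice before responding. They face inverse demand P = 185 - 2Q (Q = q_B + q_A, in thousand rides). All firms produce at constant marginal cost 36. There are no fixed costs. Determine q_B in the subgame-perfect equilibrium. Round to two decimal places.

37.25

The follower Apex best-responds to any q_B: π_A = (185 - 2Q)q_A - 36q_A.
∂π_A/∂q_A = 149 - 2q_B - 4q_A = 0 gives the reaction function q_A = (149 - 2q_B)/4.
The leader anticipates this reaction. Substituting into P = 185 - 2Q gives P = 221/2 - q_B, so π_B = (221/2 - q_B)q_B - 36q_B.
Maximising: ∂π_B/∂q_B = 149/2 - 2q_B = 0, giving q_B = 149/4.
Then q_A = (149 - 2·(149/4))/4 = 149/8.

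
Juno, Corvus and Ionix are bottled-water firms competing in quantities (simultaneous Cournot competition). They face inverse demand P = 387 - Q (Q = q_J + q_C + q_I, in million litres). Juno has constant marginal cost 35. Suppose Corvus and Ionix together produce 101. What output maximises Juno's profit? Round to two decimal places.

With rivals' combined output fixed at 101, Juno's profit is π_J = (387 - 101 - q_J)q_J - (35q_J) = (286 - q_J)q_J - (35q_J).
∂π_J/∂q_J = 251 - 2q_J = 0, so q_J = 251/2.

125.50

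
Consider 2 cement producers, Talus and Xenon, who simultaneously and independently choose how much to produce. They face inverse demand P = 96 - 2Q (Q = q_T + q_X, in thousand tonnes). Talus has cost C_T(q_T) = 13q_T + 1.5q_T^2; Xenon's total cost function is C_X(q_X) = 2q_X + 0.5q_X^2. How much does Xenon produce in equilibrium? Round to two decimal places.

Talus's profit: π_T = (96 - 2Q)q_T - (13q_T + (3/2)q_T²). Setting ∂π_T/∂q_T = 0: 83 - 7q_T - 2(q_X) = 0.
Xenon's profit: π_X = (96 - 2Q)q_X - (2q_X + (1/2)q_X²). Setting ∂π_X/∂q_X = 0: 94 - 5q_X - 2(q_T) = 0.
Best responses: q_T = (83 - 2q_X)/7, q_X = (94 - 2q_T)/5.
Substituting one into the other gives q_T = 227/31 and q_X = 492/31.

15.87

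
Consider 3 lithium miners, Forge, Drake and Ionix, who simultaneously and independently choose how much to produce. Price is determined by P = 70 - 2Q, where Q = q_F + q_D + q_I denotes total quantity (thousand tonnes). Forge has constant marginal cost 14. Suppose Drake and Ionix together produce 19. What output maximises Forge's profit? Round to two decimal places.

4.50

With rivals' combined output fixed at 19, Forge's profit is π_F = (70 - 2·19 - 2q_F)q_F - (14q_F) = (32 - 2q_F)q_F - (14q_F).
∂π_F/∂q_F = 18 - 4q_F = 0, so q_F = 9/2.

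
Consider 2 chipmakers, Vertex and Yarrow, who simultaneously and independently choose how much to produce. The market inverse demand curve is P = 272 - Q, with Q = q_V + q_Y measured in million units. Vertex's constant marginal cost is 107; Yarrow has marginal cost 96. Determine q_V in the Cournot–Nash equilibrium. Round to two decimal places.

51.33

Vertex's profit: π_V = (272 - Q)q_V - (107q_V). Setting ∂π_V/∂q_V = 0: 165 - 2q_V - (q_Y) = 0.
Yarrow's first-order condition: 176 - 2q_Y - (q_V) = 0.
Rearranging gives the reaction functions q_V = (165 - q_Y)/2 and q_Y = (176 - q_V)/2.
Solving the pair: q_V = 154/3, q_Y = 187/3.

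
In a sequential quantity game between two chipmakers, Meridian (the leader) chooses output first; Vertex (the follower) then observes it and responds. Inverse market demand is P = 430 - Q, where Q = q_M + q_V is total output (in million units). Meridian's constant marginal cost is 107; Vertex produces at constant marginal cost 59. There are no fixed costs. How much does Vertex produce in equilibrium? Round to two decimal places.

Solve by backward induction. Given q_M, the follower Vertex maximises π_V = (430 - q_M - q_V)q_V - 59q_V.
Follower FOC: 371 - q_M - 2q_V = 0, so q_V(q_M) = (371 - q_M)/2.
The leader anticipates this reaction. Substituting into P = 430 - Q gives P = 489/2 - (1/2)q_M, so π_M = (489/2 - (1/2)q_M)q_M - 107q_M.
The leader's first-order condition 275/2 - q_M = 0 yields q_M = 275/2.
Then q_V = (371 - 275/2)/2 = 467/4.

116.75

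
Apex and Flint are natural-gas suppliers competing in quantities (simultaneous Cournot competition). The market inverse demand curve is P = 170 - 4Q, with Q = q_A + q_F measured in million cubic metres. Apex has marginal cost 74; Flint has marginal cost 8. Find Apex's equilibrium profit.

Apex's profit: π_A = (170 - 4Q)q_A - (74q_A). Setting ∂π_A/∂q_A = 0: 96 - 8q_A - 4(q_F) = 0.
Flint's profit: π_F = (170 - 4Q)q_F - (8q_F). Setting ∂π_F/∂q_F = 0: 162 - 8q_F - 4(q_A) = 0.
Best responses: q_A = (96 - 4q_F)/8, q_F = (162 - 4q_A)/8.
Solving the pair: q_A = 5/2, q_F = 19.
Price P = 170 - 4·(43/2) = 84.
Apex's profit: (84 - 74)·(5/2) = 25.

25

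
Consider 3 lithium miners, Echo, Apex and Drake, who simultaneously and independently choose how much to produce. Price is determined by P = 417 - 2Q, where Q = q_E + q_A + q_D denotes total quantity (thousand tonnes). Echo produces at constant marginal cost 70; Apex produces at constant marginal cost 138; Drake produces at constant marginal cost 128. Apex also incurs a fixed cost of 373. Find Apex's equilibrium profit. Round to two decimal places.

Echo's profit: π_E = (417 - 2Q)q_E - (70q_E). Setting ∂π_E/∂q_E = 0: 347 - 4q_E - 2(q_A + q_D) = 0.
Apex's first-order condition: 279 - 4q_A - 2(q_E + q_D) = 0.
Drake's first-order condition: 289 - 4q_D - 2(q_E + q_A) = 0.
Adding the 3 conditions: 915 − 4Q − 4Q = 0, i.e. Q = 915/8.
Back-substituting: q_E = (347 − 915/4)/2 = 473/8, q_A = (279 − 915/4)/2 = 201/8, q_D = (289 − 915/4)/2 = 241/8.
Price P = 417 - 2·(915/8) = 753/4.
Apex's profit: (753/4 - 138)·(201/8) - 373 = 889.5313.

889.53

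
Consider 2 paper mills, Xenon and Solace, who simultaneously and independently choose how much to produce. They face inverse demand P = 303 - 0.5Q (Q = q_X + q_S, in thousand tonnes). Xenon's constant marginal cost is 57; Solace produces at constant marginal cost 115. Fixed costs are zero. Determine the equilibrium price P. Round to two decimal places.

Xenon's profit: π_X = (303 - 0.5Q)q_X - (57q_X). Setting ∂π_X/∂q_X = 0: 246 - q_X - (1/2)(q_S) = 0.
Solace's profit: π_S = (303 - 0.5Q)q_S - (115q_S). Setting ∂π_S/∂q_S = 0: 188 - q_S - (1/2)(q_X) = 0.
Rearranging gives the reaction functions q_X = (246 - (1/2)q_S) and q_S = (188 - (1/2)q_X).
Solving the pair: q_X = 608/3, q_S = 260/3.
Total output Q = 868/3, so price P = 303 - (1/2)·(868/3) = 475/3.

158.33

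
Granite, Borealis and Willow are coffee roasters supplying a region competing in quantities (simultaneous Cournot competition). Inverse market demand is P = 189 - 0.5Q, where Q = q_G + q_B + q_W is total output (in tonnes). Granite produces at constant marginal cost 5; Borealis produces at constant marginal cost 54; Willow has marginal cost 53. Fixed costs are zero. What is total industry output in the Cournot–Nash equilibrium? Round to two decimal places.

227.50

Granite's profit: π_G = (189 - 0.5Q)q_G - (5q_G). Setting ∂π_G/∂q_G = 0: 184 - q_G - (1/2)(q_B + q_W) = 0.
Borealis's first-order condition: 135 - q_B - (1/2)(q_G + q_W) = 0.
Willow's first-order condition: 136 - q_W - (1/2)(q_G + q_B) = 0.
Adding the 3 first-order conditions: 455 − 2Q = 0, so Q = 455/2.
Back-substituting: q_G = (184 − 455/4)/(1/2) = 281/2, q_B = (135 − 455/4)/(1/2) = 85/2, q_W = (136 − 455/4)/(1/2) = 89/2.
Total output Q = 281/2 + 85/2 + 89/2 = 455/2.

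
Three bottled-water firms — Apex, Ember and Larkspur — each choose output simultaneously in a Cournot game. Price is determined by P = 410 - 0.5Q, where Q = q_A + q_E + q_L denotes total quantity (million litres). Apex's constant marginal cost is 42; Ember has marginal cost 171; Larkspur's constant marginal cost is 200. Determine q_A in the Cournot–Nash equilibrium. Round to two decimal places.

327.50

Apex's profit: π_A = (410 - 0.5Q)q_A - (42q_A). Setting ∂π_A/∂q_A = 0: 368 - q_A - (1/2)(q_E + q_L) = 0.
Ember's first-order condition: 239 - q_E - (1/2)(q_A + q_L) = 0.
Larkspur's profit: π_L = (410 - 0.5Q)q_L - (200q_L). Setting ∂π_L/∂q_L = 0: 210 - q_L - (1/2)(q_A + q_E) = 0.
Summing all 3 equations gives 817 − 2Q = 0, hence Q = 817/2.
Back-substituting: q_A = (368 − 817/4)/(1/2) = 655/2, q_E = (239 − 817/4)/(1/2) = 139/2, q_L = (210 − 817/4)/(1/2) = 23/2.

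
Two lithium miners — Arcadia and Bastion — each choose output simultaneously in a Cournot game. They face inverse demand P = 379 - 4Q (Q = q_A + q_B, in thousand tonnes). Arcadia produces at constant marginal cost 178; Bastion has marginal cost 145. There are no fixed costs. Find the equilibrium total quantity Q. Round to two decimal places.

Arcadia's profit: π_A = (379 - 4Q)q_A - (178q_A). Setting ∂π_A/∂q_A = 0: 201 - 8q_A - 4(q_B) = 0.
Bastion's profit: π_B = (379 - 4Q)q_B - (145q_B). Setting ∂π_B/∂q_B = 0: 234 - 8q_B - 4(q_A) = 0.
Rearranging gives the reaction functions q_A = (201 - 4q_B)/8 and q_B = (234 - 4q_A)/8.
Solving the pair: q_A = 14, q_B = 89/4.
Total output Q = 14 + 89/4 = 145/4.

36.25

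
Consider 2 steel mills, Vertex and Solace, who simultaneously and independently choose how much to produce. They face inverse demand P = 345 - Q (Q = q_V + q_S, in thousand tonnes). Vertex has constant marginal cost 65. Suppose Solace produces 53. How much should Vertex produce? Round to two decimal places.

With the rival's output fixed at 53, Vertex's profit is π_V = (345 - 53 - q_V)q_V - (65q_V) = (292 - q_V)q_V - (65q_V).
∂π_V/∂q_V = 227 - 2q_V = 0, so q_V = 227/2.

113.50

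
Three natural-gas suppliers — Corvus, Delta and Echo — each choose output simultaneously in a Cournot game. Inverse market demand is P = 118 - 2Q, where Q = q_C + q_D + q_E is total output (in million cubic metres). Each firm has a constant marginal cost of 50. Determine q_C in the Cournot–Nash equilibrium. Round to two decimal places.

A representative firm's profit is π_i = q_i(118 - 2Q) - 50q_i.
First-order condition (treating rivals' output as given): 68 - 4q_i - 2·Σ_{j≠i} q_j = 0.
By symmetry each firm produces the same amount; substituting Σ_{j≠i} q_j = 2q_i yields q_i = 68/8 = 17/2.

8.50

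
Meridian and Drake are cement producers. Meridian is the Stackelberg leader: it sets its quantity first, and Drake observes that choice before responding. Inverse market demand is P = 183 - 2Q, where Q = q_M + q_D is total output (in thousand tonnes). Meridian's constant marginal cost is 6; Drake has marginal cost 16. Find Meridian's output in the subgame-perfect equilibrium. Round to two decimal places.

Solve by backward induction. Given q_M, the follower Drake maximises π_D = (183 - 2q_M - 2q_D)q_D - 16q_D.
Follower FOC: 167 - 2q_M - 4q_D = 0, so q_D(q_M) = (167 - 2q_M)/4.
Meridian substitutes q_D(q_M) into its own profit: π_M = q_M(183 - 2q_M - (167 - 2q_M)/2) - 6q_M = (199/2 - q_M)q_M - 6q_M.
Maximising: ∂π_M/∂q_M = 187/2 - 2q_M = 0, giving q_M = 187/4.
Then q_D = (167 - 2·(187/4))/4 = 147/8.

46.75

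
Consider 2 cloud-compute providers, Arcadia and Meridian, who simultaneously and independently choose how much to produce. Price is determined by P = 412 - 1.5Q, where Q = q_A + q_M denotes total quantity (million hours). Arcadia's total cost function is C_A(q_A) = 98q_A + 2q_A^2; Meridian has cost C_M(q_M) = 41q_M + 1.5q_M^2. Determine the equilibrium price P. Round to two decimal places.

Arcadia's profit: π_A = (412 - 1.5Q)q_A - (98q_A + 2q_A²). Setting ∂π_A/∂q_A = 0: 314 - 7q_A - (3/2)(q_M) = 0.
Meridian's profit: π_M = (412 - 1.5Q)q_M - (41q_M + (3/2)q_M²). Setting ∂π_M/∂q_M = 0: 371 - 6q_M - (3/2)(q_A) = 0.
So q_A = (314 - (3/2)q_M)/7 and q_M = (371 - (3/2)q_A)/6.
Substituting one into the other gives q_A = 1770/53 and q_M = 53.4843.
Total output Q = 86.8805, so price P = 412 - (3/2)·86.8805 = 281.6792.

281.68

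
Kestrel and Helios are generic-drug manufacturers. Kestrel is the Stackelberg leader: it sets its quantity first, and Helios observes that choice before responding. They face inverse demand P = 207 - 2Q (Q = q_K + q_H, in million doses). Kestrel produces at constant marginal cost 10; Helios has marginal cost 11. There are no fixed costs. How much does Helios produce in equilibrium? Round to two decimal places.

24.25

Solve by backward induction. Given q_K, the follower Helios maximises π_H = (207 - 2q_K - 2q_H)q_H - 11q_H.
Setting the follower's marginal profit to zero, 196 - 2q_K - 4q_H = 0, i.e. q_H = (196 - 2q_K)/4.
Kestrel substitutes q_H(q_K) into its own profit: π_K = q_K(207 - 2q_K - (196 - 2q_K)/2) - 10q_K = (109 - q_K)q_K - 10q_K.
Leader FOC: 99 - 2q_K = 0, so q_K = 99/2.
Then q_H = (196 - 2·(99/2))/4 = 97/4.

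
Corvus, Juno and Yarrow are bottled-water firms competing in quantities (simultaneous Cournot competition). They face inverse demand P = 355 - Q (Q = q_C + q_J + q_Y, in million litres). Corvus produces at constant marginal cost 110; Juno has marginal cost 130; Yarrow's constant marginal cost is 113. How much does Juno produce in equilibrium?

Corvus's profit: π_C = (355 - Q)q_C - (110q_C). Setting ∂π_C/∂q_C = 0: 245 - 2q_C - (q_J + q_Y) = 0.
Juno's first-order condition: 225 - 2q_J - (q_C + q_Y) = 0.
Yarrow's profit: π_Y = (355 - Q)q_Y - (113q_Y). Setting ∂π_Y/∂q_Y = 0: 242 - 2q_Y - (q_C + q_J) = 0.
Adding the 3 first-order conditions: 712 − 4Q = 0, so Q = 178.
Back-substituting: q_C = (245 − 178) = 67, q_J = (225 − 178) = 47, q_Y = (242 − 178) = 64.

47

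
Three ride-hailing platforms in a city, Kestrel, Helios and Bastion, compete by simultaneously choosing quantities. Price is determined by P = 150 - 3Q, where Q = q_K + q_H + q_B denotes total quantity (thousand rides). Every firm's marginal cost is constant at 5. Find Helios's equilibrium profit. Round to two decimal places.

Each firm earns π_i = (150 - 3Q)q_i - 5q_i.
Setting ∂π_i/∂q_i = 0 with rivals' quantities fixed: 145 - 6q_i - 3·Σ_{j≠i} q_j = 0.
By symmetry each firm produces the same amount; substituting Σ_{j≠i} q_j = 2q_i yields q_i = 145/12.
Price P = 150 - 3·(145/4) = 165/4.
Helios's profit: (165/4 - 5)·(145/12) = 438.0208.

438.02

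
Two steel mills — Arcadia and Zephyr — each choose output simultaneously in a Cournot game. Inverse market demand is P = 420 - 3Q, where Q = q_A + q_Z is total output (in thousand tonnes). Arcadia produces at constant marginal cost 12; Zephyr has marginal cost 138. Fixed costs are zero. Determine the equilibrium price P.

Arcadia's profit: π_A = (420 - 3Q)q_A - (12q_A). Setting ∂π_A/∂q_A = 0: 408 - 6q_A - 3(q_Z) = 0.
Zephyr's profit: π_Z = (420 - 3Q)q_Z - (138q_Z). Setting ∂π_Z/∂q_Z = 0: 282 - 6q_Z - 3(q_A) = 0.
Rearranging gives the reaction functions q_A = (408 - 3q_Z)/6 and q_Z = (282 - 3q_A)/6.
Substituting one into the other gives q_A = 178/3 and q_Z = 52/3.
Total output Q = 230/3, so price P = 420 - 3·(230/3) = 190.

190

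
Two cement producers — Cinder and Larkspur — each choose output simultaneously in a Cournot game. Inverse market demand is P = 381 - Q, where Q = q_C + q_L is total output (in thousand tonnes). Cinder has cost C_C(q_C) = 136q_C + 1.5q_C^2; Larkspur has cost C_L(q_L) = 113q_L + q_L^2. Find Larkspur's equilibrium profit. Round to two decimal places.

6642.80

Cinder's profit: π_C = (381 - Q)q_C - (136q_C + (3/2)q_C²). Setting ∂π_C/∂q_C = 0: 245 - 5q_C - (q_L) = 0.
Larkspur's profit: π_L = (381 - Q)q_L - (113q_L + q_L²). Setting ∂π_L/∂q_L = 0: 268 - 4q_L - (q_C) = 0.
Rearranging gives the reaction functions q_C = (245 - q_L)/5 and q_L = (268 - q_C)/4.
Solving the pair: q_C = 712/19, q_L = 1095/19.
Price P = 381 - 1807/19 = 285.8947.
Larkspur's profit: 285.8947·(1095/19) - 113·(1095/19) - (1095/19)² = 6642.7978.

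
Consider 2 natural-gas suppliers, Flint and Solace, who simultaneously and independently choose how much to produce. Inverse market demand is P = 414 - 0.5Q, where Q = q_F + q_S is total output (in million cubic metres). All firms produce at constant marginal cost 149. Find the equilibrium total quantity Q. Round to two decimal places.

A representative firm's profit is π_i = q_i(414 - 0.5Q) - 149q_i.
Setting ∂π_i/∂q_i = 0 with rivals' quantities fixed: 265 - q_i - (1/2)q_j = 0.
With identical firms every q_j equals q_i, so q_j = q_i and 265 = (3/2)q_i, giving q_i = 530/3.
Total output Q = 530/3 + 530/3 = 1060/3.

353.33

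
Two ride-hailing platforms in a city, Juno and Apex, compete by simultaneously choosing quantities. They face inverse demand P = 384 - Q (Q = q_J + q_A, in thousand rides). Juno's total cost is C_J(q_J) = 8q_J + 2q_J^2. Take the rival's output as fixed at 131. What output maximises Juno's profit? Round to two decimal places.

With the rival's output fixed at 131, Juno's profit is π_J = (384 - 131 - q_J)q_J - (8q_J + 2q_J²) = (253 - q_J)q_J - (8q_J + 2q_J²).
∂π_J/∂q_J = 245 - 6q_J = 0, so q_J = 245/6.

40.83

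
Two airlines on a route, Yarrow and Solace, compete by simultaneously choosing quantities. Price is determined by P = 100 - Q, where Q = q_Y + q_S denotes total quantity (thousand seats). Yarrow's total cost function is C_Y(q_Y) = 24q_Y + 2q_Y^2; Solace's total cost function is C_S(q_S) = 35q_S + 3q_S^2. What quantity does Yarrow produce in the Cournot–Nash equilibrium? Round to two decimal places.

Yarrow's profit: π_Y = (100 - Q)q_Y - (24q_Y + 2q_Y²). Setting ∂π_Y/∂q_Y = 0: 76 - 6q_Y - (q_S) = 0.
Solace's first-order condition: 65 - 8q_S - (q_Y) = 0.
Rearranging gives the reaction functions q_Y = (76 - q_S)/6 and q_S = (65 - q_Y)/8.
Substituting one into the other gives q_Y = 543/47 and q_S = 314/47.

11.55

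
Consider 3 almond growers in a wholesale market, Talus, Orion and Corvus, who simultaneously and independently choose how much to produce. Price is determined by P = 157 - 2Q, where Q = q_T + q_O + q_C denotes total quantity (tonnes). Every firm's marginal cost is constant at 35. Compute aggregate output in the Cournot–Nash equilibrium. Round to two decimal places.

45.75

A representative firm's profit is π_i = q_i(157 - 2Q) - 35q_i.
Setting ∂π_i/∂q_i = 0 with rivals' quantities fixed: 122 - 4q_i - 2·Σ_{j≠i} q_j = 0.
With identical firms every q_j equals q_i, so Σ_{j≠i} q_j = 2q_i and 122 = 8q_i, giving q_i = 61/4.
Total output Q = 61/4 + 61/4 + 61/4 = 183/4.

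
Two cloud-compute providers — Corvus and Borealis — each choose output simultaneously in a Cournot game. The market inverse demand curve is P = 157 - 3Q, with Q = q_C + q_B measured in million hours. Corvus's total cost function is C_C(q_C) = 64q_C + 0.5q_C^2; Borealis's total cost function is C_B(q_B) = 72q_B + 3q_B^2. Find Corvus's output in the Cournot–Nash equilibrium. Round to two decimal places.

Corvus's profit: π_C = (157 - 3Q)q_C - (64q_C + (1/2)q_C²). Setting ∂π_C/∂q_C = 0: 93 - 7q_C - 3(q_B) = 0.
Borealis's profit: π_B = (157 - 3Q)q_B - (72q_B + 3q_B²). Setting ∂π_B/∂q_B = 0: 85 - 12q_B - 3(q_C) = 0.
So q_C = (93 - 3q_B)/7 and q_B = (85 - 3q_C)/12.
Solving the pair: q_C = 287/25, q_B = 316/75.

11.48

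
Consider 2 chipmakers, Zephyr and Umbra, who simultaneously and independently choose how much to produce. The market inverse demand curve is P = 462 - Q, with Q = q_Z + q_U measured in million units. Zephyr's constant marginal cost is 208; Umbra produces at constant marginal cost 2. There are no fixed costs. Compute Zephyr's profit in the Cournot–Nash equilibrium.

256

Zephyr's profit: π_Z = (462 - Q)q_Z - (208q_Z). Setting ∂π_Z/∂q_Z = 0: 254 - 2q_Z - (q_U) = 0.
Umbra's profit: π_U = (462 - Q)q_U - (2q_U). Setting ∂π_U/∂q_U = 0: 460 - 2q_U - (q_Z) = 0.
Rearranging gives the reaction functions q_Z = (254 - q_U)/2 and q_U = (460 - q_Z)/2.
Substituting one into the other gives q_Z = 16 and q_U = 222.
Price P = 462 - 238 = 224.
Zephyr's profit: (224 - 208)·16 = 256.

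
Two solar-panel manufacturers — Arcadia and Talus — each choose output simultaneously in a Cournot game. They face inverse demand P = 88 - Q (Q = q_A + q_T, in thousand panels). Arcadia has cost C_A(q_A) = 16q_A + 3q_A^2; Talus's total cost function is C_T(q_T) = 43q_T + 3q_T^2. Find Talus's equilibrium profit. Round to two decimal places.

83.59

Arcadia's profit: π_A = (88 - Q)q_A - (16q_A + 3q_A²). Setting ∂π_A/∂q_A = 0: 72 - 8q_A - (q_T) = 0.
Talus's profit: π_T = (88 - Q)q_T - (43q_T + 3q_T²). Setting ∂π_T/∂q_T = 0: 45 - 8q_T - (q_A) = 0.
Best responses: q_A = (72 - q_T)/8, q_T = (45 - q_A)/8.
Substituting one into the other gives q_A = 59/7 and q_T = 32/7.
Price P = 88 - 13 = 75.
Talus's profit: 75·(32/7) - 43·(32/7) - 3(32/7)² = 83.5918.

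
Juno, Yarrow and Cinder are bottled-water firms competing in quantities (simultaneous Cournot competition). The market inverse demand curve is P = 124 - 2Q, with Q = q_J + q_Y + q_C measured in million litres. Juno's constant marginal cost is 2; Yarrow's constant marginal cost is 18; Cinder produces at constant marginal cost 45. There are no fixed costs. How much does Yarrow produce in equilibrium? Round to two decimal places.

Juno's profit: π_J = (124 - 2Q)q_J - (2q_J). Setting ∂π_J/∂q_J = 0: 122 - 4q_J - 2(q_Y + q_C) = 0.
Yarrow's first-order condition: 106 - 4q_Y - 2(q_J + q_C) = 0.
Cinder's first-order condition: 79 - 4q_C - 2(q_J + q_Y) = 0.
Adding the 3 first-order conditions: 307 − 8Q = 0, so Q = 307/8.
Back-substituting: q_J = (122 − 307/4)/2 = 181/8, q_Y = (106 − 307/4)/2 = 117/8, q_C = (79 − 307/4)/2 = 9/8.

14.63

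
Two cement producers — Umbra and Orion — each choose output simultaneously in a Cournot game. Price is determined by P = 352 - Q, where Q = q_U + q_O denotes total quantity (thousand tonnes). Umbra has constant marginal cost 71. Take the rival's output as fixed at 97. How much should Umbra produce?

With the rival's output fixed at 97, Umbra's profit is π_U = (352 - 97 - q_U)q_U - (71q_U) = (255 - q_U)q_U - (71q_U).
∂π_U/∂q_U = 184 - 2q_U = 0, so q_U = 92.

92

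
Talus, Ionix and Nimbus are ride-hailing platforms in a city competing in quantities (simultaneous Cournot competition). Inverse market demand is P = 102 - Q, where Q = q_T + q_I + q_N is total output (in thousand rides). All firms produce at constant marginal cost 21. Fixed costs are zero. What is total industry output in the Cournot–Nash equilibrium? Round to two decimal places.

A representative firm's profit is π_i = q_i(102 - Q) - 21q_i.
Setting ∂π_i/∂q_i = 0 with rivals' quantities fixed: 81 - 2q_i - Σ_{j≠i} q_j = 0.
With identical firms every q_j equals q_i, so Σ_{j≠i} q_j = 2q_i and 81 = 4q_i, giving q_i = 81/4.
Total output Q = 81/4 + 81/4 + 81/4 = 243/4.

60.75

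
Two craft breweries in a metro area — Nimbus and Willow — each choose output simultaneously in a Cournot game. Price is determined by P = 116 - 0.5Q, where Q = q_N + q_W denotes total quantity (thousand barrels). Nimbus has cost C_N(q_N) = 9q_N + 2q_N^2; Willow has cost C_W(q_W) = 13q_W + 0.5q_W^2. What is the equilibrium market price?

84

Nimbus's profit: π_N = (116 - 0.5Q)q_N - (9q_N + 2q_N²). Setting ∂π_N/∂q_N = 0: 107 - 5q_N - (1/2)(q_W) = 0.
Willow's first-order condition: 103 - 2q_W - (1/2)(q_N) = 0.
Rearranging gives the reaction functions q_N = (107 - (1/2)q_W)/5 and q_W = (103 - (1/2)q_N)/2.
Substituting one into the other gives q_N = 50/3 and q_W = 142/3.
Total output Q = 64, so price P = 116 - (1/2)·64 = 84.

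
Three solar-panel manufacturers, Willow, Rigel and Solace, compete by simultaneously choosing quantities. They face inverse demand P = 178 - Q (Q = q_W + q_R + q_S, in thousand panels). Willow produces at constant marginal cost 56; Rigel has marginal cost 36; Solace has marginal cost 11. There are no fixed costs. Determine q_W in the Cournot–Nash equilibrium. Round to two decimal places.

14.25

Willow's profit: π_W = (178 - Q)q_W - (56q_W). Setting ∂π_W/∂q_W = 0: 122 - 2q_W - (q_R + q_S) = 0.
Rigel's first-order condition: 142 - 2q_R - (q_W + q_S) = 0.
Solace's first-order condition: 167 - 2q_S - (q_W + q_R) = 0.
Summing all 3 equations gives 431 − 4Q = 0, hence Q = 431/4.
Back-substituting: q_W = (122 − 431/4) = 57/4, q_R = (142 − 431/4) = 137/4, q_S = (167 − 431/4) = 237/4.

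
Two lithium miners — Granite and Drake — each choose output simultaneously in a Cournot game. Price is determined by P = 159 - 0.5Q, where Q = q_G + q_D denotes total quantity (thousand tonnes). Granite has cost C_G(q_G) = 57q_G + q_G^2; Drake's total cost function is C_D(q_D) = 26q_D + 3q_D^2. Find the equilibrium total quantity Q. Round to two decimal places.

47.98

Granite's profit: π_G = (159 - 0.5Q)q_G - (57q_G + q_G²). Setting ∂π_G/∂q_G = 0: 102 - 3q_G - (1/2)(q_D) = 0.
Drake's first-order condition: 133 - 7q_D - (1/2)(q_G) = 0.
Best responses: q_G = (102 - (1/2)q_D)/3, q_D = (133 - (1/2)q_G)/7.
Substituting one into the other gives q_G = 31.2048 and q_D = 1392/83.
Total output Q = 31.2048 + 1392/83 = 47.9759.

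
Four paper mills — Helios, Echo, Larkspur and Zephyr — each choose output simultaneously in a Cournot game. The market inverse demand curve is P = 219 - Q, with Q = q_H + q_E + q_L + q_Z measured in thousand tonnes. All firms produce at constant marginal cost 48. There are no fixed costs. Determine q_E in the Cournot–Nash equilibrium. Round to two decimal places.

A representative firm's profit is π_i = q_i(219 - Q) - 48q_i.
First-order condition (treating rivals' output as given): 171 - 2q_i - Σ_{j≠i} q_j = 0.
By symmetry each firm produces the same amount; substituting Σ_{j≠i} q_j = 3q_i yields q_i = 171/5.

34.20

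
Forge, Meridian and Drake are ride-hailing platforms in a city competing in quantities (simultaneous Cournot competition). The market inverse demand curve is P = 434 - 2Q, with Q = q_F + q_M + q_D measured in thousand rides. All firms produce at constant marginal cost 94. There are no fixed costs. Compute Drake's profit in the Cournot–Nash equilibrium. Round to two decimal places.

Each firm earns π_i = (434 - 2Q)q_i - 94q_i.
First-order condition (treating rivals' output as given): 340 - 4q_i - 2·Σ_{j≠i} q_j = 0.
By symmetry each firm produces the same amount; substituting Σ_{j≠i} q_j = 2q_i yields q_i = 340/8 = 85/2.
Price P = 434 - 2·(255/2) = 179.
Drake's profit: (179 - 94)·(85/2) = 3612.5000.

3612.50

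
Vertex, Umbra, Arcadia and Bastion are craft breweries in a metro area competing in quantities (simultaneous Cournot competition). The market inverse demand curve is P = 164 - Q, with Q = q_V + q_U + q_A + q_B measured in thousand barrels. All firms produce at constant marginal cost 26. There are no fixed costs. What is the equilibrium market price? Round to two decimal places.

A representative firm's profit is π_i = q_i(164 - Q) - 26q_i.
First-order condition (treating rivals' output as given): 138 - 2q_i - Σ_{j≠i} q_j = 0.
With identical firms every q_j equals q_i, so Σ_{j≠i} q_j = 3q_i and 138 = 5q_i, giving q_i = 138/5.
Total output Q = 552/5, so price P = 164 - 552/5 = 268/5.

53.60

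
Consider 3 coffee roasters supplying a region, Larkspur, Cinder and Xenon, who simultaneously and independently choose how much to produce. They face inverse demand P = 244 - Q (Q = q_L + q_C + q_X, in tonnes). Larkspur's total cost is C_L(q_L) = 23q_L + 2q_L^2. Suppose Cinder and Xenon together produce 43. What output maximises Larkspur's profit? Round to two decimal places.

29.67

With rivals' combined output fixed at 43, Larkspur's profit is π_L = (244 - 43 - q_L)q_L - (23q_L + 2q_L²) = (201 - q_L)q_L - (23q_L + 2q_L²).
∂π_L/∂q_L = 178 - 6q_L = 0, so q_L = 89/3.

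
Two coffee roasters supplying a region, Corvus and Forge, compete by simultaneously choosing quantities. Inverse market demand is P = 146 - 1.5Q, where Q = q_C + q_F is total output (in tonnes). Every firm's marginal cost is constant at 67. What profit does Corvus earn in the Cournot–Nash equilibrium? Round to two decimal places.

Each firm earns π_i = (146 - 1.5Q)q_i - 67q_i.
Setting ∂π_i/∂q_i = 0 with rivals' quantities fixed: 79 - 3q_i - (3/2)q_j = 0.
With identical firms every q_j equals q_i, so q_j = q_i and 79 = (9/2)q_i, giving q_i = 158/9.
Price P = 146 - (3/2)·(316/9) = 280/3.
Corvus's profit: (280/3 - 67)·(158/9) = 462.2963.

462.30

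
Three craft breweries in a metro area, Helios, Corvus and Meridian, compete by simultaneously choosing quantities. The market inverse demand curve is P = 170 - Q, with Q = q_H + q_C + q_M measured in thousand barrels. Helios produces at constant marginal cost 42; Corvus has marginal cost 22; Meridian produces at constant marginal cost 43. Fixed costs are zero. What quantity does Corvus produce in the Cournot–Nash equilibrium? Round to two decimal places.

Helios's profit: π_H = (170 - Q)q_H - (42q_H). Setting ∂π_H/∂q_H = 0: 128 - 2q_H - (q_C + q_M) = 0.
Corvus's first-order condition: 148 - 2q_C - (q_H + q_M) = 0.
Meridian's profit: π_M = (170 - Q)q_M - (43q_M). Setting ∂π_M/∂q_M = 0: 127 - 2q_M - (q_H + q_C) = 0.
Adding the 3 first-order conditions: 403 − 4Q = 0, so Q = 403/4.
Back-substituting: q_H = (128 − 403/4) = 109/4, q_C = (148 − 403/4) = 189/4, q_M = (127 − 403/4) = 105/4.

47.25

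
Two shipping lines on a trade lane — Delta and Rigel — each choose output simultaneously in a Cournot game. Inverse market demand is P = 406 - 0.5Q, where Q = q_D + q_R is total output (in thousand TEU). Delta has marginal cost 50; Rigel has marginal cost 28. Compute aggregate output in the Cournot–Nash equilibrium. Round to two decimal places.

489.33

Delta's profit: π_D = (406 - 0.5Q)q_D - (50q_D). Setting ∂π_D/∂q_D = 0: 356 - q_D - (1/2)(q_R) = 0.
Rigel's first-order condition: 378 - q_R - (1/2)(q_D) = 0.
Best responses: q_D = (356 - (1/2)q_R), q_R = (378 - (1/2)q_D).
Solving the pair: q_D = 668/3, q_R = 800/3.
Total output Q = 668/3 + 800/3 = 1468/3.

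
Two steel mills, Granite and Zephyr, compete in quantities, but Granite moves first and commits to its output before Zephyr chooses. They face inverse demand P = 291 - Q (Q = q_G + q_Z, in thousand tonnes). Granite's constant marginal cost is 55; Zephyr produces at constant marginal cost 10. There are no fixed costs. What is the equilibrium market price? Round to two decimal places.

The follower Zephyr best-responds to any q_G: π_Z = (291 - Q)q_Z - 10q_Z.
∂π_Z/∂q_Z = 281 - q_G - 2q_Z = 0 gives the reaction function q_Z = (281 - q_G)/2.
Granite substitutes q_Z(q_G) into its own profit: π_G = q_G(291 - q_G - (281 - q_G)/2) - 55q_G = (301/2 - (1/2)q_G)q_G - 55q_G.
Maximising: ∂π_G/∂q_G = 191/2 - q_G = 0, giving q_G = 191/2.
Then q_Z = (281 - 191/2)/2 = 371/4.
Total output Q = 753/4, so price P = 291 - 753/4 = 411/4.

102.75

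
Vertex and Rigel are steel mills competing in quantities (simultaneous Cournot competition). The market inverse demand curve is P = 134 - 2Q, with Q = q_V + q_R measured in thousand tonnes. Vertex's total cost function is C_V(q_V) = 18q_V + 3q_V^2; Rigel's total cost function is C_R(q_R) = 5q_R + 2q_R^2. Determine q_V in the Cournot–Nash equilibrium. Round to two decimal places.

Vertex's profit: π_V = (134 - 2Q)q_V - (18q_V + 3q_V²). Setting ∂π_V/∂q_V = 0: 116 - 10q_V - 2(q_R) = 0.
Rigel's profit: π_R = (134 - 2Q)q_R - (5q_R + 2q_R²). Setting ∂π_R/∂q_R = 0: 129 - 8q_R - 2(q_V) = 0.
So q_V = (116 - 2q_R)/10 and q_R = (129 - 2q_V)/8.
Solving the pair: q_V = 335/38, q_R = 529/38.

8.82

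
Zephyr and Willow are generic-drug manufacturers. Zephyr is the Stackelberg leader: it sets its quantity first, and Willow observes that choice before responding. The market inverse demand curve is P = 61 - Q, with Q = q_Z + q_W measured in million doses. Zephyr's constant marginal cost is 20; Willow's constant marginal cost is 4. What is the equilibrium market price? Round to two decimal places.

The follower Willow best-responds to any q_Z: π_W = (61 - Q)q_W - 4q_W.
Setting the follower's marginal profit to zero, 57 - q_Z - 2q_W = 0, i.e. q_W = (57 - q_Z)/2.
Zephyr substitutes q_W(q_Z) into its own profit: π_Z = q_Z(61 - q_Z - (57 - q_Z)/2) - 20q_Z = (65/2 - (1/2)q_Z)q_Z - 20q_Z.
Maximising: ∂π_Z/∂q_Z = 25/2 - q_Z = 0, giving q_Z = 25/2.
Then q_W = (57 - 25/2)/2 = 89/4.
Total output Q = 139/4, so price P = 61 - 139/4 = 105/4.

26.25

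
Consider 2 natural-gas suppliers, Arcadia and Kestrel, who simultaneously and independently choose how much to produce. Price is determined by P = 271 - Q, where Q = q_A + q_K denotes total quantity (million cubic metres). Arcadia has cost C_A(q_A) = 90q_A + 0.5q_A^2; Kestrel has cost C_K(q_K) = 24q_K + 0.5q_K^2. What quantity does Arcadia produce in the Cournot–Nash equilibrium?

Arcadia's profit: π_A = (271 - Q)q_A - (90q_A + (1/2)q_A²). Setting ∂π_A/∂q_A = 0: 181 - 3q_A - (q_K) = 0.
Kestrel's profit: π_K = (271 - Q)q_K - (24q_K + (1/2)q_K²). Setting ∂π_K/∂q_K = 0: 247 - 3q_K - (q_A) = 0.
Best responses: q_A = (181 - q_K)/3, q_K = (247 - q_A)/3.
Solving the pair: q_A = 37, q_K = 70.

37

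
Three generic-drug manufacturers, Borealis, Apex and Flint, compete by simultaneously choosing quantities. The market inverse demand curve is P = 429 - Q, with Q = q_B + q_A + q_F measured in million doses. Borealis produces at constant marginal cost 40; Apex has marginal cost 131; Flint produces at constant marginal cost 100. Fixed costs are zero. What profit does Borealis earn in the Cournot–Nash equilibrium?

18225

Borealis's profit: π_B = (429 - Q)q_B - (40q_B). Setting ∂π_B/∂q_B = 0: 389 - 2q_B - (q_A + q_F) = 0.
Apex's profit: π_A = (429 - Q)q_A - (131q_A). Setting ∂π_A/∂q_A = 0: 298 - 2q_A - (q_B + q_F) = 0.
Flint's first-order condition: 329 - 2q_F - (q_B + q_A) = 0.
Summing all 3 equations gives 1016 − 4Q = 0, hence Q = 254.
Back-substituting: q_B = (389 − 254) = 135, q_A = (298 − 254) = 44, q_F = (329 − 254) = 75.
Price P = 429 - 254 = 175.
Borealis's profit: (175 - 40)·135 = 18225.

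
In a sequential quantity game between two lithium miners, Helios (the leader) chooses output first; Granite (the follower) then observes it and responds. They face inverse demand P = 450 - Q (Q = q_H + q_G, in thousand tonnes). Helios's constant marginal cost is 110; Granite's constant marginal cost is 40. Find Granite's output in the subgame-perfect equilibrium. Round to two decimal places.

The follower Granite best-responds to any q_H: π_G = (450 - Q)q_G - 40q_G.
∂π_G/∂q_G = 410 - q_H - 2q_G = 0 gives the reaction function q_G = (410 - q_H)/2.
Helios substitutes q_G(q_H) into its own profit: π_H = q_H(450 - q_H - (410 - q_H)/2) - 110q_H = (245 - (1/2)q_H)q_H - 110q_H.
Maximising: ∂π_H/∂q_H = 135 - q_H = 0, giving q_H = 135.
Then q_G = (410 - 135)/2 = 275/2.

137.50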